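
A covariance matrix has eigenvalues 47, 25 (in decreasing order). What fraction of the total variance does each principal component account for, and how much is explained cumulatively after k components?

Step 1 — total variance = trace(Sigma) = Σ λ_i = 47 + 25 = 72.

Step 2 — fraction explained by component i = λ_i / Σ λ:
  PC1: 47/72 = 0.6528
  PC2: 25/72 = 0.3472

Step 3 — cumulative fraction after k components = (λ_1 + ... + λ_k) / Σ λ:
  k = 1: 47/72 = 0.6528
  k = 2: (47 + 25)/72 = 72/72 = 1

Summary (fraction, with percent):

explained: PC1 0.6528 (65.28%), PC2 0.3472 (34.72%);  cumulative: 0.6528, 1


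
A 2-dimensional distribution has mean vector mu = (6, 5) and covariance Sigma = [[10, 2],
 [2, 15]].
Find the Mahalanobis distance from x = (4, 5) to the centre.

Step 1 — centre the observation: (x - mu) = (-2, 0).

Step 2 — invert Sigma. det(Sigma) = 10·15 - (2)² = 146.
  Sigma^{-1} = (1/det) · [[d, -b], [-b, a]] = [[0.1027, -0.0137],
 [-0.0137, 0.0685]].

Step 3 — form the quadratic (x - mu)^T · Sigma^{-1} · (x - mu):
  Sigma^{-1} · (x - mu) = (-0.2055, 0.0274).
  (x - mu)^T · [Sigma^{-1} · (x - mu)] = (-2)·(-0.2055) + (0)·(0.0274) = 0.411.

Step 4 — take square root: d = √(0.411) ≈ 0.6411.

d(x, mu) = √(0.411) ≈ 0.6411


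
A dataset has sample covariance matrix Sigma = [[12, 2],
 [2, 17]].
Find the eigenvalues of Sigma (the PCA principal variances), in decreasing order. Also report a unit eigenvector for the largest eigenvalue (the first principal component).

Step 1 — characteristic polynomial of 2×2 Sigma:
  det(Sigma - λI) = λ² - trace · λ + det = 0.
  trace = 12 + 17 = 29, det = 12·17 - (2)² = 200.
Step 2 — discriminant:
  Δ = trace² - 4·det = 841 - 800 = 41.
Step 3 — eigenvalues:
  λ = (trace ± √Δ)/2 = (29 ± 6.4031)/2,
  λ_1 = 17.7016,  λ_2 = 11.2984.

Step 4 — unit eigenvector for λ_1: solve (Sigma - λ_1 I)v = 0. First row:
  (12 - 17.7016)·v_x + (2)·v_y = 0, i.e. (-5.7016)·v_x + (2)·v_y = 0,
  so v ∝ (b, λ_1 - a) = (2, 5.7016) = u.
  ||u|| = √((2)² + (5.7016)²) = √(36.5078) ≈ 6.0422,
  v_1 = u/||u|| ≈ (0.331, 0.9436) (||v_1|| = 1).

λ_1 = 17.7016,  λ_2 = 11.2984;  v_1 ≈ (0.331, 0.9436)


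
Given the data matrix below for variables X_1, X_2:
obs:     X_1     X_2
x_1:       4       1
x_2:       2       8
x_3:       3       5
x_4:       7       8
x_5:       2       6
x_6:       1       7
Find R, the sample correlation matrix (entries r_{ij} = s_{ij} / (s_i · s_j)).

Step 1 — column means:
  mean(X_1) = (4 + 2 + 3 + 7 + 2 + 1) / 6 = 19/6 = 3.1667
  mean(X_2) = (1 + 8 + 5 + 8 + 6 + 7) / 6 = 35/6 = 5.8333

Step 2 — sample variances and covariances s[i,j] = (1/(n-1)) · Σ_k (x_{k,i} - mean_i) · (x_{k,j} - mean_j), with n-1 = 5:
  s[X_1,X_1] = ((0.8333)·(0.8333) + (-1.1667)·(-1.1667) + (-0.1667)·(-0.1667) + (3.8333)·(3.8333) + (-1.1667)·(-1.1667) + (-2.1667)·(-2.1667)) / 5 = 22.8333/5 = 4.5667
  s[X_1,X_2] = ((0.8333)·(-4.8333) + (-1.1667)·(2.1667) + (-0.1667)·(-0.8333) + (3.8333)·(2.1667) + (-1.1667)·(0.1667) + (-2.1667)·(1.1667)) / 5 = -0.8333/5 = -0.1667
  s[X_2,X_2] = ((-4.8333)·(-4.8333) + (2.1667)·(2.1667) + (-0.8333)·(-0.8333) + (2.1667)·(2.1667) + (0.1667)·(0.1667) + (1.1667)·(1.1667)) / 5 = 34.8333/5 = 6.9667
  Sample standard deviations s_i = √(s[i,i]):
  s(X_1) = √(4.5667) = 2.137
  s(X_2) = √(6.9667) = 2.6394

Step 3 — r_{ij} = s_{ij} / (s_i · s_j):
  r[X_1,X_1] = 1 (diagonal).
  r[X_1,X_2] = -0.1667 / (2.137 · 2.6394) = -0.1667 / 5.6404 = -0.0295
  r[X_2,X_2] = 1 (diagonal).

R is symmetric with unit diagonal. Assembling:

R = [[1, -0.0295],
 [-0.0295, 1]]


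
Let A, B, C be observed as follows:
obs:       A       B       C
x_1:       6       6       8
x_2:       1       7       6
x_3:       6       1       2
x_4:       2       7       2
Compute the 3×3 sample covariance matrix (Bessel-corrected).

Step 1 — column means:
  mean(A) = (6 + 1 + 6 + 2) / 4 = 15/4 = 3.75
  mean(B) = (6 + 7 + 1 + 7) / 4 = 21/4 = 5.25
  mean(C) = (8 + 6 + 2 + 2) / 4 = 18/4 = 4.5

Step 2 — sample covariance S[i,j] = (1/(n-1)) · Σ_k (x_{k,i} - mean_i) · (x_{k,j} - mean_j), with n-1 = 3.
  S[A,A] = ((2.25)·(2.25) + (-2.75)·(-2.75) + (2.25)·(2.25) + (-1.75)·(-1.75)) / 3 = 20.75/3 = 6.9167
  S[A,B] = ((2.25)·(0.75) + (-2.75)·(1.75) + (2.25)·(-4.25) + (-1.75)·(1.75)) / 3 = -15.75/3 = -5.25
  S[A,C] = ((2.25)·(3.5) + (-2.75)·(1.5) + (2.25)·(-2.5) + (-1.75)·(-2.5)) / 3 = 2.5/3 = 0.8333
  S[B,B] = ((0.75)·(0.75) + (1.75)·(1.75) + (-4.25)·(-4.25) + (1.75)·(1.75)) / 3 = 24.75/3 = 8.25
  S[B,C] = ((0.75)·(3.5) + (1.75)·(1.5) + (-4.25)·(-2.5) + (1.75)·(-2.5)) / 3 = 11.5/3 = 3.8333
  S[C,C] = ((3.5)·(3.5) + (1.5)·(1.5) + (-2.5)·(-2.5) + (-2.5)·(-2.5)) / 3 = 27/3 = 9

S is symmetric (S[j,i] = S[i,j]). Assembling:

S = [[6.9167, -5.25, 0.8333],
 [-5.25, 8.25, 3.8333],
 [0.8333, 3.8333, 9]]


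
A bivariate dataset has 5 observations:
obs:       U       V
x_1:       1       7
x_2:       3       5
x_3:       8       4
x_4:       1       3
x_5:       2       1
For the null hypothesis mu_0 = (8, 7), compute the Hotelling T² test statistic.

Step 1 — sample mean vector:
  mean(U) = (1 + 3 + 8 + 1 + 2) / 5 = 15/5 = 3
  mean(V) = (7 + 5 + 4 + 3 + 1) / 5 = 20/5 = 4
  x̄ = (3, 4),  deviation x̄ - mu_0 = (3, 4) - (8, 7) = (-5, -3).

Step 2 — sample covariance matrix, S[i,j] = (1/(n-1)) · Σ_k (x_{k,i} - mean_i) · (x_{k,j} - mean_j), divisor n-1 = 4:
  S[U,U] = ((-2)·(-2) + (0)·(0) + (5)·(5) + (-2)·(-2) + (-1)·(-1)) / 4 = 34/4 = 8.5
  S[U,V] = ((-2)·(3) + (0)·(1) + (5)·(0) + (-2)·(-1) + (-1)·(-3)) / 4 = -1/4 = -0.25
  S[V,V] = ((3)·(3) + (1)·(1) + (0)·(0) + (-1)·(-1) + (-3)·(-3)) / 4 = 20/4 = 5
  S = [[8.5, -0.25],
 [-0.25, 5]].

Step 3 — invert S. det(S) = 8.5·5 - (-0.25)² = 42.4375.
  S^{-1} = (1/det) · [[d, -b], [-b, a]] = [[0.1178, 0.0059],
 [0.0059, 0.2003]].

Step 4 — quadratic form (x̄ - mu_0)^T · S^{-1} · (x̄ - mu_0):
  S^{-1} · (x̄ - mu_0) = (-0.6068, -0.6303),
  (x̄ - mu_0)^T · [...] = (-5)·(-0.6068) + (-3)·(-0.6303) = 4.9249.

Step 5 — scale by n: T² = 5 · 4.9249 = 24.6244.

T² ≈ 24.6244


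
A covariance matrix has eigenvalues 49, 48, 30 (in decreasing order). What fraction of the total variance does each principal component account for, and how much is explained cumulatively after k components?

Step 1 — total variance = trace(Sigma) = Σ λ_i = 49 + 48 + 30 = 127.

Step 2 — fraction explained by component i = λ_i / Σ λ:
  PC1: 49/127 = 0.3858
  PC2: 48/127 = 0.378
  PC3: 30/127 = 0.2362

Step 3 — cumulative fraction after k components = (λ_1 + ... + λ_k) / Σ λ:
  k = 1: 49/127 = 0.3858
  k = 2: (49 + 48)/127 = 97/127 = 0.7638
  k = 3: (49 + 48 + 30)/127 = 127/127 = 1

Summary (fraction, with percent):

explained: PC1 0.3858 (38.58%), PC2 0.378 (37.8%), PC3 0.2362 (23.62%);  cumulative: 0.3858, 0.7638, 1


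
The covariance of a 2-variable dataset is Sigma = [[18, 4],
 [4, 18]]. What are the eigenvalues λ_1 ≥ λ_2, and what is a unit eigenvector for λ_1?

Step 1 — characteristic polynomial of 2×2 Sigma:
  det(Sigma - λI) = λ² - trace · λ + det = 0.
  trace = 18 + 18 = 36, det = 18·18 - (4)² = 308.
Step 2 — discriminant:
  Δ = trace² - 4·det = 1296 - 1232 = 64.
Step 3 — eigenvalues:
  λ = (trace ± √Δ)/2 = (36 ± 8)/2,
  λ_1 = 22,  λ_2 = 14.

Step 4 — unit eigenvector for λ_1: solve (Sigma - λ_1 I)v = 0. First row:
  (18 - 22)·v_x + (4)·v_y = 0, i.e. (-4)·v_x + (4)·v_y = 0,
  so v ∝ (b, λ_1 - a) = (4, 4) = u.
  ||u|| = √((4)² + (4)²) = √(32) ≈ 5.6569,
  v_1 = u/||u|| ≈ (0.7071, 0.7071) (||v_1|| = 1).

λ_1 = 22,  λ_2 = 14;  v_1 ≈ (0.7071, 0.7071)


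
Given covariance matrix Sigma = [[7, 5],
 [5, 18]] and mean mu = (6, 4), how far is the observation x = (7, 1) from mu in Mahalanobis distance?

Step 1 — centre the observation: (x - mu) = (1, -3).

Step 2 — invert Sigma. det(Sigma) = 7·18 - (5)² = 101.
  Sigma^{-1} = (1/det) · [[d, -b], [-b, a]] = [[0.1782, -0.0495],
 [-0.0495, 0.0693]].

Step 3 — form the quadratic (x - mu)^T · Sigma^{-1} · (x - mu):
  Sigma^{-1} · (x - mu) = (0.3267, -0.2574).
  (x - mu)^T · [Sigma^{-1} · (x - mu)] = (1)·(0.3267) + (-3)·(-0.2574) = 1.099.

Step 4 — take square root: d = √(1.099) ≈ 1.0483.

d(x, mu) = √(1.099) ≈ 1.0483


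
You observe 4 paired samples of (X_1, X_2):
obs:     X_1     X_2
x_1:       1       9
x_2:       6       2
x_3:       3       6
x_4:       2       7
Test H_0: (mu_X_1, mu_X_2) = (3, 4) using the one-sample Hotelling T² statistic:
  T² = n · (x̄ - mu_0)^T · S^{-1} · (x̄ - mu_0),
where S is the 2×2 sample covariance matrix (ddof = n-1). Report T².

Step 1 — sample mean vector:
  mean(X_1) = (1 + 6 + 3 + 2) / 4 = 12/4 = 3
  mean(X_2) = (9 + 2 + 6 + 7) / 4 = 24/4 = 6
  x̄ = (3, 6),  deviation x̄ - mu_0 = (3, 6) - (3, 4) = (0, 2).

Step 2 — sample covariance matrix, S[i,j] = (1/(n-1)) · Σ_k (x_{k,i} - mean_i) · (x_{k,j} - mean_j), divisor n-1 = 3:
  S[X_1,X_1] = ((-2)·(-2) + (3)·(3) + (0)·(0) + (-1)·(-1)) / 3 = 14/3 = 4.6667
  S[X_1,X_2] = ((-2)·(3) + (3)·(-4) + (0)·(0) + (-1)·(1)) / 3 = -19/3 = -6.3333
  S[X_2,X_2] = ((3)·(3) + (-4)·(-4) + (0)·(0) + (1)·(1)) / 3 = 26/3 = 8.6667
  S = [[4.6667, -6.3333],
 [-6.3333, 8.6667]].

Step 3 — invert S. det(S) = 4.6667·8.6667 - (-6.3333)² = 0.3333.
  S^{-1} = (1/det) · [[d, -b], [-b, a]] = [[26, 19],
 [19, 14]].

Step 4 — quadratic form (x̄ - mu_0)^T · S^{-1} · (x̄ - mu_0):
  S^{-1} · (x̄ - mu_0) = (38, 28),
  (x̄ - mu_0)^T · [...] = (0)·(38) + (2)·(28) = 56.

Step 5 — scale by n: T² = 4 · 56 = 224.

T² ≈ 224


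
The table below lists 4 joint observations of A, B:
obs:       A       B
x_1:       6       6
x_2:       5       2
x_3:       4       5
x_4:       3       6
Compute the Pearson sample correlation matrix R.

Step 1 — column means:
  mean(A) = (6 + 5 + 4 + 3) / 4 = 18/4 = 4.5
  mean(B) = (6 + 2 + 5 + 6) / 4 = 19/4 = 4.75

Step 2 — sample variances and covariances s[i,j] = (1/(n-1)) · Σ_k (x_{k,i} - mean_i) · (x_{k,j} - mean_j), with n-1 = 3:
  s[A,A] = ((1.5)·(1.5) + (0.5)·(0.5) + (-0.5)·(-0.5) + (-1.5)·(-1.5)) / 3 = 5/3 = 1.6667
  s[A,B] = ((1.5)·(1.25) + (0.5)·(-2.75) + (-0.5)·(0.25) + (-1.5)·(1.25)) / 3 = -1.5/3 = -0.5
  s[B,B] = ((1.25)·(1.25) + (-2.75)·(-2.75) + (0.25)·(0.25) + (1.25)·(1.25)) / 3 = 10.75/3 = 3.5833
  Sample standard deviations s_i = √(s[i,i]):
  s(A) = √(1.6667) = 1.291
  s(B) = √(3.5833) = 1.893

Step 3 — r_{ij} = s_{ij} / (s_i · s_j):
  r[A,A] = 1 (diagonal).
  r[A,B] = -0.5 / (1.291 · 1.893) = -0.5 / 2.4438 = -0.2046
  r[B,B] = 1 (diagonal).

R is symmetric with unit diagonal. Assembling:

R = [[1, -0.2046],
 [-0.2046, 1]]


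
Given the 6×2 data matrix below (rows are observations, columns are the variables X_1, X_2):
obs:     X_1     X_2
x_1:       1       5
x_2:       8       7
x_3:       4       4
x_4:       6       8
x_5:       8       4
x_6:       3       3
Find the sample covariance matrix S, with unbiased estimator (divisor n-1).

Step 1 — column means:
  mean(X_1) = (1 + 8 + 4 + 6 + 8 + 3) / 6 = 30/6 = 5
  mean(X_2) = (5 + 7 + 4 + 8 + 4 + 3) / 6 = 31/6 = 5.1667

Step 2 — sample covariance S[i,j] = (1/(n-1)) · Σ_k (x_{k,i} - mean_i) · (x_{k,j} - mean_j), with n-1 = 5.
  S[X_1,X_1] = ((-4)·(-4) + (3)·(3) + (-1)·(-1) + (1)·(1) + (3)·(3) + (-2)·(-2)) / 5 = 40/5 = 8
  S[X_1,X_2] = ((-4)·(-0.1667) + (3)·(1.8333) + (-1)·(-1.1667) + (1)·(2.8333) + (3)·(-1.1667) + (-2)·(-2.1667)) / 5 = 11/5 = 2.2
  S[X_2,X_2] = ((-0.1667)·(-0.1667) + (1.8333)·(1.8333) + (-1.1667)·(-1.1667) + (2.8333)·(2.8333) + (-1.1667)·(-1.1667) + (-2.1667)·(-2.1667)) / 5 = 18.8333/5 = 3.7667

S is symmetric (S[j,i] = S[i,j]). Assembling:

S = [[8, 2.2],
 [2.2, 3.7667]]


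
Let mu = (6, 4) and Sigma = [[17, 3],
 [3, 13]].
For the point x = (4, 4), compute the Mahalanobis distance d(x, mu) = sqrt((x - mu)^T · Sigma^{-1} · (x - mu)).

Step 1 — centre the observation: (x - mu) = (-2, 0).

Step 2 — invert Sigma. det(Sigma) = 17·13 - (3)² = 212.
  Sigma^{-1} = (1/det) · [[d, -b], [-b, a]] = [[0.0613, -0.0142],
 [-0.0142, 0.0802]].

Step 3 — form the quadratic (x - mu)^T · Sigma^{-1} · (x - mu):
  Sigma^{-1} · (x - mu) = (-0.1226, 0.0283).
  (x - mu)^T · [Sigma^{-1} · (x - mu)] = (-2)·(-0.1226) + (0)·(0.0283) = 0.2453.

Step 4 — take square root: d = √(0.2453) ≈ 0.4953.

d(x, mu) = √(0.2453) ≈ 0.4953


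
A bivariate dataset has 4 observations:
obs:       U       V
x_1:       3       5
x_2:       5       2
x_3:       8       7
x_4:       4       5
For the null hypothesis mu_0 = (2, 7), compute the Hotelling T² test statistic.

Step 1 — sample mean vector:
  mean(U) = (3 + 5 + 8 + 4) / 4 = 20/4 = 5
  mean(V) = (5 + 2 + 7 + 5) / 4 = 19/4 = 4.75
  x̄ = (5, 4.75),  deviation x̄ - mu_0 = (5, 4.75) - (2, 7) = (3, -2.25).

Step 2 — sample covariance matrix, S[i,j] = (1/(n-1)) · Σ_k (x_{k,i} - mean_i) · (x_{k,j} - mean_j), divisor n-1 = 3:
  S[U,U] = ((-2)·(-2) + (0)·(0) + (3)·(3) + (-1)·(-1)) / 3 = 14/3 = 4.6667
  S[U,V] = ((-2)·(0.25) + (0)·(-2.75) + (3)·(2.25) + (-1)·(0.25)) / 3 = 6/3 = 2
  S[V,V] = ((0.25)·(0.25) + (-2.75)·(-2.75) + (2.25)·(2.25) + (0.25)·(0.25)) / 3 = 12.75/3 = 4.25
  S = [[4.6667, 2],
 [2, 4.25]].

Step 3 — invert S. det(S) = 4.6667·4.25 - (2)² = 15.8333.
  S^{-1} = (1/det) · [[d, -b], [-b, a]] = [[0.2684, -0.1263],
 [-0.1263, 0.2947]].

Step 4 — quadratic form (x̄ - mu_0)^T · S^{-1} · (x̄ - mu_0):
  S^{-1} · (x̄ - mu_0) = (1.0895, -1.0421),
  (x̄ - mu_0)^T · [...] = (3)·(1.0895) + (-2.25)·(-1.0421) = 5.6132.

Step 5 — scale by n: T² = 4 · 5.6132 = 22.4526.

T² ≈ 22.4526


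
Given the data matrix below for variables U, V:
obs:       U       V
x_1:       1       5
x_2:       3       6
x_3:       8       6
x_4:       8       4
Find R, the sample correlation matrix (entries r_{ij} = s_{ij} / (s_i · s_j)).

Step 1 — column means:
  mean(U) = (1 + 3 + 8 + 8) / 4 = 20/4 = 5
  mean(V) = (5 + 6 + 6 + 4) / 4 = 21/4 = 5.25

Step 2 — sample variances and covariances s[i,j] = (1/(n-1)) · Σ_k (x_{k,i} - mean_i) · (x_{k,j} - mean_j), with n-1 = 3:
  s[U,U] = ((-4)·(-4) + (-2)·(-2) + (3)·(3) + (3)·(3)) / 3 = 38/3 = 12.6667
  s[U,V] = ((-4)·(-0.25) + (-2)·(0.75) + (3)·(0.75) + (3)·(-1.25)) / 3 = -2/3 = -0.6667
  s[V,V] = ((-0.25)·(-0.25) + (0.75)·(0.75) + (0.75)·(0.75) + (-1.25)·(-1.25)) / 3 = 2.75/3 = 0.9167
  Sample standard deviations s_i = √(s[i,i]):
  s(U) = √(12.6667) = 3.559
  s(V) = √(0.9167) = 0.9574

Step 3 — r_{ij} = s_{ij} / (s_i · s_j):
  r[U,U] = 1 (diagonal).
  r[U,V] = -0.6667 / (3.559 · 0.9574) = -0.6667 / 3.4075 = -0.1956
  r[V,V] = 1 (diagonal).

R is symmetric with unit diagonal. Assembling:

R = [[1, -0.1956],
 [-0.1956, 1]]


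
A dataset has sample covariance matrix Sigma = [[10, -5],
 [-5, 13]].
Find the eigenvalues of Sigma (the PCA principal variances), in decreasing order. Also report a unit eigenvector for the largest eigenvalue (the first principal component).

Step 1 — characteristic polynomial of 2×2 Sigma:
  det(Sigma - λI) = λ² - trace · λ + det = 0.
  trace = 10 + 13 = 23, det = 10·13 - (-5)² = 105.
Step 2 — discriminant:
  Δ = trace² - 4·det = 529 - 420 = 109.
Step 3 — eigenvalues:
  λ = (trace ± √Δ)/2 = (23 ± 10.4403)/2,
  λ_1 = 16.7202,  λ_2 = 6.2798.

Step 4 — unit eigenvector for λ_1: solve (Sigma - λ_1 I)v = 0. First row:
  (10 - 16.7202)·v_x + (-5)·v_y = 0, i.e. (-6.7202)·v_x + (-5)·v_y = 0,
  so v ∝ (b, λ_1 - a) = (-5, 6.7202); multiply by -1 so the first entry is positive: u = (5, -6.7202).
  ||u|| = √((5)² + (-6.7202)²) = √(70.1605) ≈ 8.3762,
  v_1 = u/||u|| ≈ (0.5969, -0.8023) (||v_1|| = 1).

λ_1 = 16.7202,  λ_2 = 6.2798;  v_1 ≈ (0.5969, -0.8023)


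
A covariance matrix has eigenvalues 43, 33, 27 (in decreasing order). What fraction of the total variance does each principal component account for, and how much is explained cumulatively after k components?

Step 1 — total variance = trace(Sigma) = Σ λ_i = 43 + 33 + 27 = 103.

Step 2 — fraction explained by component i = λ_i / Σ λ:
  PC1: 43/103 = 0.4175
  PC2: 33/103 = 0.3204
  PC3: 27/103 = 0.2621

Step 3 — cumulative fraction after k components = (λ_1 + ... + λ_k) / Σ λ:
  k = 1: 43/103 = 0.4175
  k = 2: (43 + 33)/103 = 76/103 = 0.7379
  k = 3: (43 + 33 + 27)/103 = 103/103 = 1

Summary (fraction, with percent):

explained: PC1 0.4175 (41.75%), PC2 0.3204 (32.04%), PC3 0.2621 (26.21%);  cumulative: 0.4175, 0.7379, 1


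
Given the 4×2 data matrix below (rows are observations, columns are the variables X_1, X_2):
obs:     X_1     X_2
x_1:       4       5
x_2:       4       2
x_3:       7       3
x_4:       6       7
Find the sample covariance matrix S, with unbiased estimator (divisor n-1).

Step 1 — column means:
  mean(X_1) = (4 + 4 + 7 + 6) / 4 = 21/4 = 5.25
  mean(X_2) = (5 + 2 + 3 + 7) / 4 = 17/4 = 4.25

Step 2 — sample covariance S[i,j] = (1/(n-1)) · Σ_k (x_{k,i} - mean_i) · (x_{k,j} - mean_j), with n-1 = 3.
  S[X_1,X_1] = ((-1.25)·(-1.25) + (-1.25)·(-1.25) + (1.75)·(1.75) + (0.75)·(0.75)) / 3 = 6.75/3 = 2.25
  S[X_1,X_2] = ((-1.25)·(0.75) + (-1.25)·(-2.25) + (1.75)·(-1.25) + (0.75)·(2.75)) / 3 = 1.75/3 = 0.5833
  S[X_2,X_2] = ((0.75)·(0.75) + (-2.25)·(-2.25) + (-1.25)·(-1.25) + (2.75)·(2.75)) / 3 = 14.75/3 = 4.9167

S is symmetric (S[j,i] = S[i,j]). Assembling:

S = [[2.25, 0.5833],
 [0.5833, 4.9167]]


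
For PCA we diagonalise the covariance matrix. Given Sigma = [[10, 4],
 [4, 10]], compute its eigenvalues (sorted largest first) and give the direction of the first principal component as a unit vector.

Step 1 — characteristic polynomial of 2×2 Sigma:
  det(Sigma - λI) = λ² - trace · λ + det = 0.
  trace = 10 + 10 = 20, det = 10·10 - (4)² = 84.
Step 2 — discriminant:
  Δ = trace² - 4·det = 400 - 336 = 64.
Step 3 — eigenvalues:
  λ = (trace ± √Δ)/2 = (20 ± 8)/2,
  λ_1 = 14,  λ_2 = 6.

Step 4 — unit eigenvector for λ_1: solve (Sigma - λ_1 I)v = 0. First row:
  (10 - 14)·v_x + (4)·v_y = 0, i.e. (-4)·v_x + (4)·v_y = 0,
  so v ∝ (b, λ_1 - a) = (4, 4) = u.
  ||u|| = √((4)² + (4)²) = √(32) ≈ 5.6569,
  v_1 = u/||u|| ≈ (0.7071, 0.7071) (||v_1|| = 1).

λ_1 = 14,  λ_2 = 6;  v_1 ≈ (0.7071, 0.7071)


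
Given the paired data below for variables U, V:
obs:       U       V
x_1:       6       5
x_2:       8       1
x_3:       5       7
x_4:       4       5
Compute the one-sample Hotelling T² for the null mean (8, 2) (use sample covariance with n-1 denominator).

Step 1 — sample mean vector:
  mean(U) = (6 + 8 + 5 + 4) / 4 = 23/4 = 5.75
  mean(V) = (5 + 1 + 7 + 5) / 4 = 18/4 = 4.5
  x̄ = (5.75, 4.5),  deviation x̄ - mu_0 = (5.75, 4.5) - (8, 2) = (-2.25, 2.5).

Step 2 — sample covariance matrix, S[i,j] = (1/(n-1)) · Σ_k (x_{k,i} - mean_i) · (x_{k,j} - mean_j), divisor n-1 = 3:
  S[U,U] = ((0.25)·(0.25) + (2.25)·(2.25) + (-0.75)·(-0.75) + (-1.75)·(-1.75)) / 3 = 8.75/3 = 2.9167
  S[U,V] = ((0.25)·(0.5) + (2.25)·(-3.5) + (-0.75)·(2.5) + (-1.75)·(0.5)) / 3 = -10.5/3 = -3.5
  S[V,V] = ((0.5)·(0.5) + (-3.5)·(-3.5) + (2.5)·(2.5) + (0.5)·(0.5)) / 3 = 19/3 = 6.3333
  S = [[2.9167, -3.5],
 [-3.5, 6.3333]].

Step 3 — invert S. det(S) = 2.9167·6.3333 - (-3.5)² = 6.2222.
  S^{-1} = (1/det) · [[d, -b], [-b, a]] = [[1.0179, 0.5625],
 [0.5625, 0.4688]].

Step 4 — quadratic form (x̄ - mu_0)^T · S^{-1} · (x̄ - mu_0):
  S^{-1} · (x̄ - mu_0) = (-0.8839, -0.0938),
  (x̄ - mu_0)^T · [...] = (-2.25)·(-0.8839) + (2.5)·(-0.0938) = 1.7545.

Step 5 — scale by n: T² = 4 · 1.7545 = 7.0179.

T² ≈ 7.0179


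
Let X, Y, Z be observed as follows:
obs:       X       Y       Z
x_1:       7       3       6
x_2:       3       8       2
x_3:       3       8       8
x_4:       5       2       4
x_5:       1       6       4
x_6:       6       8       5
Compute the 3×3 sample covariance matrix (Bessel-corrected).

Step 1 — column means:
  mean(X) = (7 + 3 + 3 + 5 + 1 + 6) / 6 = 25/6 = 4.1667
  mean(Y) = (3 + 8 + 8 + 2 + 6 + 8) / 6 = 35/6 = 5.8333
  mean(Z) = (6 + 2 + 8 + 4 + 4 + 5) / 6 = 29/6 = 4.8333

Step 2 — sample covariance S[i,j] = (1/(n-1)) · Σ_k (x_{k,i} - mean_i) · (x_{k,j} - mean_j), with n-1 = 5.
  S[X,X] = ((2.8333)·(2.8333) + (-1.1667)·(-1.1667) + (-1.1667)·(-1.1667) + (0.8333)·(0.8333) + (-3.1667)·(-3.1667) + (1.8333)·(1.8333)) / 5 = 24.8333/5 = 4.9667
  S[X,Y] = ((2.8333)·(-2.8333) + (-1.1667)·(2.1667) + (-1.1667)·(2.1667) + (0.8333)·(-3.8333) + (-3.1667)·(0.1667) + (1.8333)·(2.1667)) / 5 = -12.8333/5 = -2.5667
  S[X,Z] = ((2.8333)·(1.1667) + (-1.1667)·(-2.8333) + (-1.1667)·(3.1667) + (0.8333)·(-0.8333) + (-3.1667)·(-0.8333) + (1.8333)·(0.1667)) / 5 = 5.1667/5 = 1.0333
  S[Y,Y] = ((-2.8333)·(-2.8333) + (2.1667)·(2.1667) + (2.1667)·(2.1667) + (-3.8333)·(-3.8333) + (0.1667)·(0.1667) + (2.1667)·(2.1667)) / 5 = 36.8333/5 = 7.3667
  S[Y,Z] = ((-2.8333)·(1.1667) + (2.1667)·(-2.8333) + (2.1667)·(3.1667) + (-3.8333)·(-0.8333) + (0.1667)·(-0.8333) + (2.1667)·(0.1667)) / 5 = 0.8333/5 = 0.1667
  S[Z,Z] = ((1.1667)·(1.1667) + (-2.8333)·(-2.8333) + (3.1667)·(3.1667) + (-0.8333)·(-0.8333) + (-0.8333)·(-0.8333) + (0.1667)·(0.1667)) / 5 = 20.8333/5 = 4.1667

S is symmetric (S[j,i] = S[i,j]). Assembling:

S = [[4.9667, -2.5667, 1.0333],
 [-2.5667, 7.3667, 0.1667],
 [1.0333, 0.1667, 4.1667]]


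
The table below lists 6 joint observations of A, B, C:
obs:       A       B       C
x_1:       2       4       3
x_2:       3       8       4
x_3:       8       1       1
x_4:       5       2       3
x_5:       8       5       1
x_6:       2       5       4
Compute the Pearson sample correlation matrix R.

Step 1 — column means:
  mean(A) = (2 + 3 + 8 + 5 + 8 + 2) / 6 = 28/6 = 4.6667
  mean(B) = (4 + 8 + 1 + 2 + 5 + 5) / 6 = 25/6 = 4.1667
  mean(C) = (3 + 4 + 1 + 3 + 1 + 4) / 6 = 16/6 = 2.6667

Step 2 — sample variances and covariances s[i,j] = (1/(n-1)) · Σ_k (x_{k,i} - mean_i) · (x_{k,j} - mean_j), with n-1 = 5:
  s[A,A] = ((-2.6667)·(-2.6667) + (-1.6667)·(-1.6667) + (3.3333)·(3.3333) + (0.3333)·(0.3333) + (3.3333)·(3.3333) + (-2.6667)·(-2.6667)) / 5 = 39.3333/5 = 7.8667
  s[A,B] = ((-2.6667)·(-0.1667) + (-1.6667)·(3.8333) + (3.3333)·(-3.1667) + (0.3333)·(-2.1667) + (3.3333)·(0.8333) + (-2.6667)·(0.8333)) / 5 = -16.6667/5 = -3.3333
  s[A,C] = ((-2.6667)·(0.3333) + (-1.6667)·(1.3333) + (3.3333)·(-1.6667) + (0.3333)·(0.3333) + (3.3333)·(-1.6667) + (-2.6667)·(1.3333)) / 5 = -17.6667/5 = -3.5333
  s[B,B] = ((-0.1667)·(-0.1667) + (3.8333)·(3.8333) + (-3.1667)·(-3.1667) + (-2.1667)·(-2.1667) + (0.8333)·(0.8333) + (0.8333)·(0.8333)) / 5 = 30.8333/5 = 6.1667
  s[B,C] = ((-0.1667)·(0.3333) + (3.8333)·(1.3333) + (-3.1667)·(-1.6667) + (-2.1667)·(0.3333) + (0.8333)·(-1.6667) + (0.8333)·(1.3333)) / 5 = 9.3333/5 = 1.8667
  s[C,C] = ((0.3333)·(0.3333) + (1.3333)·(1.3333) + (-1.6667)·(-1.6667) + (0.3333)·(0.3333) + (-1.6667)·(-1.6667) + (1.3333)·(1.3333)) / 5 = 9.3333/5 = 1.8667
  Sample standard deviations s_i = √(s[i,i]):
  s(A) = √(7.8667) = 2.8048
  s(B) = √(6.1667) = 2.4833
  s(C) = √(1.8667) = 1.3663

Step 3 — r_{ij} = s_{ij} / (s_i · s_j):
  r[A,A] = 1 (diagonal).
  r[A,B] = -3.3333 / (2.8048 · 2.4833) = -3.3333 / 6.965 = -0.4786
  r[A,C] = -3.5333 / (2.8048 · 1.3663) = -3.5333 / 3.832 = -0.9221
  r[B,B] = 1 (diagonal).
  r[B,C] = 1.8667 / (2.4833 · 1.3663) = 1.8667 / 3.3928 = 0.5502
  r[C,C] = 1 (diagonal).

R is symmetric with unit diagonal. Assembling:

R = [[1, -0.4786, -0.9221],
 [-0.4786, 1, 0.5502],
 [-0.9221, 0.5502, 1]]


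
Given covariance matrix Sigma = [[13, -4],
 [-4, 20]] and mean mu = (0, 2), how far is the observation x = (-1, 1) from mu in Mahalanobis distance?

Step 1 — centre the observation: (x - mu) = (-1, -1).

Step 2 — invert Sigma. det(Sigma) = 13·20 - (-4)² = 244.
  Sigma^{-1} = (1/det) · [[d, -b], [-b, a]] = [[0.082, 0.0164],
 [0.0164, 0.0533]].

Step 3 — form the quadratic (x - mu)^T · Sigma^{-1} · (x - mu):
  Sigma^{-1} · (x - mu) = (-0.0984, -0.0697).
  (x - mu)^T · [Sigma^{-1} · (x - mu)] = (-1)·(-0.0984) + (-1)·(-0.0697) = 0.168.

Step 4 — take square root: d = √(0.168) ≈ 0.4099.

d(x, mu) = √(0.168) ≈ 0.4099


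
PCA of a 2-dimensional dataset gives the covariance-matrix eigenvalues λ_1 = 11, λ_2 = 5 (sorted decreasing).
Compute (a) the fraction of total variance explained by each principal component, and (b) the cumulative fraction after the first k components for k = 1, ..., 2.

Step 1 — total variance = trace(Sigma) = Σ λ_i = 11 + 5 = 16.

Step 2 — fraction explained by component i = λ_i / Σ λ:
  PC1: 11/16 = 0.6875
  PC2: 5/16 = 0.3125

Step 3 — cumulative fraction after k components = (λ_1 + ... + λ_k) / Σ λ:
  k = 1: 11/16 = 0.6875
  k = 2: (11 + 5)/16 = 16/16 = 1

Summary (fraction, with percent):

explained: PC1 0.6875 (68.75%), PC2 0.3125 (31.25%);  cumulative: 0.6875, 1


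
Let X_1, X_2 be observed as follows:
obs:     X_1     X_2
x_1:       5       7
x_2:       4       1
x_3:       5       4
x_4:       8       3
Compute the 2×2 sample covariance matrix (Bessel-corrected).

Step 1 — column means:
  mean(X_1) = (5 + 4 + 5 + 8) / 4 = 22/4 = 5.5
  mean(X_2) = (7 + 1 + 4 + 3) / 4 = 15/4 = 3.75

Step 2 — sample covariance S[i,j] = (1/(n-1)) · Σ_k (x_{k,i} - mean_i) · (x_{k,j} - mean_j), with n-1 = 3.
  S[X_1,X_1] = ((-0.5)·(-0.5) + (-1.5)·(-1.5) + (-0.5)·(-0.5) + (2.5)·(2.5)) / 3 = 9/3 = 3
  S[X_1,X_2] = ((-0.5)·(3.25) + (-1.5)·(-2.75) + (-0.5)·(0.25) + (2.5)·(-0.75)) / 3 = 0.5/3 = 0.1667
  S[X_2,X_2] = ((3.25)·(3.25) + (-2.75)·(-2.75) + (0.25)·(0.25) + (-0.75)·(-0.75)) / 3 = 18.75/3 = 6.25

S is symmetric (S[j,i] = S[i,j]). Assembling:

S = [[3, 0.1667],
 [0.1667, 6.25]]


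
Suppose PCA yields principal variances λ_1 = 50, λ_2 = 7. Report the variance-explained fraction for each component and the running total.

Step 1 — total variance = trace(Sigma) = Σ λ_i = 50 + 7 = 57.

Step 2 — fraction explained by component i = λ_i / Σ λ:
  PC1: 50/57 = 0.8772
  PC2: 7/57 = 0.1228

Step 3 — cumulative fraction after k components = (λ_1 + ... + λ_k) / Σ λ:
  k = 1: 50/57 = 0.8772
  k = 2: (50 + 7)/57 = 57/57 = 1

Summary (fraction, with percent):

explained: PC1 0.8772 (87.72%), PC2 0.1228 (12.28%);  cumulative: 0.8772, 1


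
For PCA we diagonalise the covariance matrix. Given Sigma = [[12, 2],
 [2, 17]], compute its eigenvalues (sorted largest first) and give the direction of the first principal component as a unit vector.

Step 1 — characteristic polynomial of 2×2 Sigma:
  det(Sigma - λI) = λ² - trace · λ + det = 0.
  trace = 12 + 17 = 29, det = 12·17 - (2)² = 200.
Step 2 — discriminant:
  Δ = trace² - 4·det = 841 - 800 = 41.
Step 3 — eigenvalues:
  λ = (trace ± √Δ)/2 = (29 ± 6.4031)/2,
  λ_1 = 17.7016,  λ_2 = 11.2984.

Step 4 — unit eigenvector for λ_1: solve (Sigma - λ_1 I)v = 0. First row:
  (12 - 17.7016)·v_x + (2)·v_y = 0, i.e. (-5.7016)·v_x + (2)·v_y = 0,
  so v ∝ (b, λ_1 - a) = (2, 5.7016) = u.
  ||u|| = √((2)² + (5.7016)²) = √(36.5078) ≈ 6.0422,
  v_1 = u/||u|| ≈ (0.331, 0.9436) (||v_1|| = 1).

λ_1 = 17.7016,  λ_2 = 11.2984;  v_1 ≈ (0.331, 0.9436)


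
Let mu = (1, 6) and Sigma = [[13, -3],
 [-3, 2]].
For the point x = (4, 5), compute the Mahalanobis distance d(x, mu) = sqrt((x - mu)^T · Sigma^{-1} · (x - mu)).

Step 1 — centre the observation: (x - mu) = (3, -1).

Step 2 — invert Sigma. det(Sigma) = 13·2 - (-3)² = 17.
  Sigma^{-1} = (1/det) · [[d, -b], [-b, a]] = [[0.1176, 0.1765],
 [0.1765, 0.7647]].

Step 3 — form the quadratic (x - mu)^T · Sigma^{-1} · (x - mu):
  Sigma^{-1} · (x - mu) = (0.1765, -0.2353).
  (x - mu)^T · [Sigma^{-1} · (x - mu)] = (3)·(0.1765) + (-1)·(-0.2353) = 0.7647.

Step 4 — take square root: d = √(0.7647) ≈ 0.8745.

d(x, mu) = √(0.7647) ≈ 0.8745


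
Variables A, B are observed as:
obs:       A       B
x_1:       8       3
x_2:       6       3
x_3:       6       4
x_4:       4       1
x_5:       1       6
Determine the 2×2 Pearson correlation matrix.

Step 1 — column means:
  mean(A) = (8 + 6 + 6 + 4 + 1) / 5 = 25/5 = 5
  mean(B) = (3 + 3 + 4 + 1 + 6) / 5 = 17/5 = 3.4

Step 2 — sample variances and covariances s[i,j] = (1/(n-1)) · Σ_k (x_{k,i} - mean_i) · (x_{k,j} - mean_j), with n-1 = 4:
  s[A,A] = ((3)·(3) + (1)·(1) + (1)·(1) + (-1)·(-1) + (-4)·(-4)) / 4 = 28/4 = 7
  s[A,B] = ((3)·(-0.4) + (1)·(-0.4) + (1)·(0.6) + (-1)·(-2.4) + (-4)·(2.6)) / 4 = -9/4 = -2.25
  s[B,B] = ((-0.4)·(-0.4) + (-0.4)·(-0.4) + (0.6)·(0.6) + (-2.4)·(-2.4) + (2.6)·(2.6)) / 4 = 13.2/4 = 3.3
  Sample standard deviations s_i = √(s[i,i]):
  s(A) = √(7) = 2.6458
  s(B) = √(3.3) = 1.8166

Step 3 — r_{ij} = s_{ij} / (s_i · s_j):
  r[A,A] = 1 (diagonal).
  r[A,B] = -2.25 / (2.6458 · 1.8166) = -2.25 / 4.8062 = -0.4681
  r[B,B] = 1 (diagonal).

R is symmetric with unit diagonal. Assembling:

R = [[1, -0.4681],
 [-0.4681, 1]]


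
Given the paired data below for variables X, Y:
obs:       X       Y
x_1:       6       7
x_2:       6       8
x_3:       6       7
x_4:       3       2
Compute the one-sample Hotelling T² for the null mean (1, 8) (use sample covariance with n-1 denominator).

Step 1 — sample mean vector:
  mean(X) = (6 + 6 + 6 + 3) / 4 = 21/4 = 5.25
  mean(Y) = (7 + 8 + 7 + 2) / 4 = 24/4 = 6
  x̄ = (5.25, 6),  deviation x̄ - mu_0 = (5.25, 6) - (1, 8) = (4.25, -2).

Step 2 — sample covariance matrix, S[i,j] = (1/(n-1)) · Σ_k (x_{k,i} - mean_i) · (x_{k,j} - mean_j), divisor n-1 = 3:
  S[X,X] = ((0.75)·(0.75) + (0.75)·(0.75) + (0.75)·(0.75) + (-2.25)·(-2.25)) / 3 = 6.75/3 = 2.25
  S[X,Y] = ((0.75)·(1) + (0.75)·(2) + (0.75)·(1) + (-2.25)·(-4)) / 3 = 12/3 = 4
  S[Y,Y] = ((1)·(1) + (2)·(2) + (1)·(1) + (-4)·(-4)) / 3 = 22/3 = 7.3333
  S = [[2.25, 4],
 [4, 7.3333]].

Step 3 — invert S. det(S) = 2.25·7.3333 - (4)² = 0.5.
  S^{-1} = (1/det) · [[d, -b], [-b, a]] = [[14.6667, -8],
 [-8, 4.5]].

Step 4 — quadratic form (x̄ - mu_0)^T · S^{-1} · (x̄ - mu_0):
  S^{-1} · (x̄ - mu_0) = (78.3333, -43),
  (x̄ - mu_0)^T · [...] = (4.25)·(78.3333) + (-2)·(-43) = 418.9167.

Step 5 — scale by n: T² = 4 · 418.9167 = 1675.6667.

T² ≈ 1675.6667


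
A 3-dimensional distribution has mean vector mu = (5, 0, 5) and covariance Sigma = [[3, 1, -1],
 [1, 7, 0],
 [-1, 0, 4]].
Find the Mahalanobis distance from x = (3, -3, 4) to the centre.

Step 1 — centre the observation: (x - mu) = (-2, -3, -1).

Step 2 — invert Sigma (cofactor / det for 3×3, or solve directly):
  Sigma^{-1} = [[0.3836, -0.0548, 0.0959],
 [-0.0548, 0.1507, -0.0137],
 [0.0959, -0.0137, 0.274]].

Step 3 — form the quadratic (x - mu)^T · Sigma^{-1} · (x - mu):
  Sigma^{-1} · (x - mu) = (-0.6986, -0.3288, -0.4247).
  (x - mu)^T · [Sigma^{-1} · (x - mu)] = (-2)·(-0.6986) + (-3)·(-0.3288) + (-1)·(-0.4247) = 2.8082.

Step 4 — take square root: d = √(2.8082) ≈ 1.6758.

d(x, mu) = √(2.8082) ≈ 1.6758


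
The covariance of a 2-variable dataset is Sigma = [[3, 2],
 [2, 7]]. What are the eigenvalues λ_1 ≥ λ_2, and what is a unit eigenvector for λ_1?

Step 1 — characteristic polynomial of 2×2 Sigma:
  det(Sigma - λI) = λ² - trace · λ + det = 0.
  trace = 3 + 7 = 10, det = 3·7 - (2)² = 17.
Step 2 — discriminant:
  Δ = trace² - 4·det = 100 - 68 = 32.
Step 3 — eigenvalues:
  λ = (trace ± √Δ)/2 = (10 ± 5.6569)/2,
  λ_1 = 7.8284,  λ_2 = 2.1716.

Step 4 — unit eigenvector for λ_1: solve (Sigma - λ_1 I)v = 0. First row:
  (3 - 7.8284)·v_x + (2)·v_y = 0, i.e. (-4.8284)·v_x + (2)·v_y = 0,
  so v ∝ (b, λ_1 - a) = (2, 4.8284) = u.
  ||u|| = √((2)² + (4.8284)²) = √(27.3137) ≈ 5.2263,
  v_1 = u/||u|| ≈ (0.3827, 0.9239) (||v_1|| = 1).

λ_1 = 7.8284,  λ_2 = 2.1716;  v_1 ≈ (0.3827, 0.9239)


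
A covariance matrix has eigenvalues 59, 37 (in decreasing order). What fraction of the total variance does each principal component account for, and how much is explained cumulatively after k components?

Step 1 — total variance = trace(Sigma) = Σ λ_i = 59 + 37 = 96.

Step 2 — fraction explained by component i = λ_i / Σ λ:
  PC1: 59/96 = 0.6146
  PC2: 37/96 = 0.3854

Step 3 — cumulative fraction after k components = (λ_1 + ... + λ_k) / Σ λ:
  k = 1: 59/96 = 0.6146
  k = 2: (59 + 37)/96 = 96/96 = 1

Summary (fraction, with percent):

explained: PC1 0.6146 (61.46%), PC2 0.3854 (38.54%);  cumulative: 0.6146, 1


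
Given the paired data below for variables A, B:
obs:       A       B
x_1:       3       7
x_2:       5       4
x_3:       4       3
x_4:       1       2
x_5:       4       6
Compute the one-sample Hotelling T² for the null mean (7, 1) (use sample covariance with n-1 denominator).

Step 1 — sample mean vector:
  mean(A) = (3 + 5 + 4 + 1 + 4) / 5 = 17/5 = 3.4
  mean(B) = (7 + 4 + 3 + 2 + 6) / 5 = 22/5 = 4.4
  x̄ = (3.4, 4.4),  deviation x̄ - mu_0 = (3.4, 4.4) - (7, 1) = (-3.6, 3.4).

Step 2 — sample covariance matrix, S[i,j] = (1/(n-1)) · Σ_k (x_{k,i} - mean_i) · (x_{k,j} - mean_j), divisor n-1 = 4:
  S[A,A] = ((-0.4)·(-0.4) + (1.6)·(1.6) + (0.6)·(0.6) + (-2.4)·(-2.4) + (0.6)·(0.6)) / 4 = 9.2/4 = 2.3
  S[A,B] = ((-0.4)·(2.6) + (1.6)·(-0.4) + (0.6)·(-1.4) + (-2.4)·(-2.4) + (0.6)·(1.6)) / 4 = 4.2/4 = 1.05
  S[B,B] = ((2.6)·(2.6) + (-0.4)·(-0.4) + (-1.4)·(-1.4) + (-2.4)·(-2.4) + (1.6)·(1.6)) / 4 = 17.2/4 = 4.3
  S = [[2.3, 1.05],
 [1.05, 4.3]].

Step 3 — invert S. det(S) = 2.3·4.3 - (1.05)² = 8.7875.
  S^{-1} = (1/det) · [[d, -b], [-b, a]] = [[0.4893, -0.1195],
 [-0.1195, 0.2617]].

Step 4 — quadratic form (x̄ - mu_0)^T · S^{-1} · (x̄ - mu_0):
  S^{-1} · (x̄ - mu_0) = (-2.1679, 1.3201),
  (x̄ - mu_0)^T · [...] = (-3.6)·(-2.1679) + (3.4)·(1.3201) = 12.2925.

Step 5 — scale by n: T² = 5 · 12.2925 = 61.4623.

T² ≈ 61.4623


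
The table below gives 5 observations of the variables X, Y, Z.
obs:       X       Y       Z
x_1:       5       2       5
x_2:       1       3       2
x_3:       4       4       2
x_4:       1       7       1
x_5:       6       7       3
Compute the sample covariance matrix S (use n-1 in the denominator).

Step 1 — column means:
  mean(X) = (5 + 1 + 4 + 1 + 6) / 5 = 17/5 = 3.4
  mean(Y) = (2 + 3 + 4 + 7 + 7) / 5 = 23/5 = 4.6
  mean(Z) = (5 + 2 + 2 + 1 + 3) / 5 = 13/5 = 2.6

Step 2 — sample covariance S[i,j] = (1/(n-1)) · Σ_k (x_{k,i} - mean_i) · (x_{k,j} - mean_j), with n-1 = 4.
  S[X,X] = ((1.6)·(1.6) + (-2.4)·(-2.4) + (0.6)·(0.6) + (-2.4)·(-2.4) + (2.6)·(2.6)) / 4 = 21.2/4 = 5.3
  S[X,Y] = ((1.6)·(-2.6) + (-2.4)·(-1.6) + (0.6)·(-0.6) + (-2.4)·(2.4) + (2.6)·(2.4)) / 4 = -0.2/4 = -0.05
  S[X,Z] = ((1.6)·(2.4) + (-2.4)·(-0.6) + (0.6)·(-0.6) + (-2.4)·(-1.6) + (2.6)·(0.4)) / 4 = 9.8/4 = 2.45
  S[Y,Y] = ((-2.6)·(-2.6) + (-1.6)·(-1.6) + (-0.6)·(-0.6) + (2.4)·(2.4) + (2.4)·(2.4)) / 4 = 21.2/4 = 5.3
  S[Y,Z] = ((-2.6)·(2.4) + (-1.6)·(-0.6) + (-0.6)·(-0.6) + (2.4)·(-1.6) + (2.4)·(0.4)) / 4 = -7.8/4 = -1.95
  S[Z,Z] = ((2.4)·(2.4) + (-0.6)·(-0.6) + (-0.6)·(-0.6) + (-1.6)·(-1.6) + (0.4)·(0.4)) / 4 = 9.2/4 = 2.3

S is symmetric (S[j,i] = S[i,j]). Assembling:

S = [[5.3, -0.05, 2.45],
 [-0.05, 5.3, -1.95],
 [2.45, -1.95, 2.3]]


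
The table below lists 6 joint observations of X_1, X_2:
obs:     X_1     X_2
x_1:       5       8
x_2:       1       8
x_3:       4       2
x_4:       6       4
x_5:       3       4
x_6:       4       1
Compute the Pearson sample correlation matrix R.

Step 1 — column means:
  mean(X_1) = (5 + 1 + 4 + 6 + 3 + 4) / 6 = 23/6 = 3.8333
  mean(X_2) = (8 + 8 + 2 + 4 + 4 + 1) / 6 = 27/6 = 4.5

Step 2 — sample variances and covariances s[i,j] = (1/(n-1)) · Σ_k (x_{k,i} - mean_i) · (x_{k,j} - mean_j), with n-1 = 5:
  s[X_1,X_1] = ((1.1667)·(1.1667) + (-2.8333)·(-2.8333) + (0.1667)·(0.1667) + (2.1667)·(2.1667) + (-0.8333)·(-0.8333) + (0.1667)·(0.1667)) / 5 = 14.8333/5 = 2.9667
  s[X_1,X_2] = ((1.1667)·(3.5) + (-2.8333)·(3.5) + (0.1667)·(-2.5) + (2.1667)·(-0.5) + (-0.8333)·(-0.5) + (0.1667)·(-3.5)) / 5 = -7.5/5 = -1.5
  s[X_2,X_2] = ((3.5)·(3.5) + (3.5)·(3.5) + (-2.5)·(-2.5) + (-0.5)·(-0.5) + (-0.5)·(-0.5) + (-3.5)·(-3.5)) / 5 = 43.5/5 = 8.7
  Sample standard deviations s_i = √(s[i,i]):
  s(X_1) = √(2.9667) = 1.7224
  s(X_2) = √(8.7) = 2.9496

Step 3 — r_{ij} = s_{ij} / (s_i · s_j):
  r[X_1,X_1] = 1 (diagonal).
  r[X_1,X_2] = -1.5 / (1.7224 · 2.9496) = -1.5 / 5.0804 = -0.2953
  r[X_2,X_2] = 1 (diagonal).

R is symmetric with unit diagonal. Assembling:

R = [[1, -0.2953],
 [-0.2953, 1]]


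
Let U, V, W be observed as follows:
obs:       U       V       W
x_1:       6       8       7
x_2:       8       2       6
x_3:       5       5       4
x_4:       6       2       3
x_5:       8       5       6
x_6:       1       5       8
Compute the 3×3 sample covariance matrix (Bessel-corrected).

Step 1 — column means:
  mean(U) = (6 + 8 + 5 + 6 + 8 + 1) / 6 = 34/6 = 5.6667
  mean(V) = (8 + 2 + 5 + 2 + 5 + 5) / 6 = 27/6 = 4.5
  mean(W) = (7 + 6 + 4 + 3 + 6 + 8) / 6 = 34/6 = 5.6667

Step 2 — sample covariance S[i,j] = (1/(n-1)) · Σ_k (x_{k,i} - mean_i) · (x_{k,j} - mean_j), with n-1 = 5.
  S[U,U] = ((0.3333)·(0.3333) + (2.3333)·(2.3333) + (-0.6667)·(-0.6667) + (0.3333)·(0.3333) + (2.3333)·(2.3333) + (-4.6667)·(-4.6667)) / 5 = 33.3333/5 = 6.6667
  S[U,V] = ((0.3333)·(3.5) + (2.3333)·(-2.5) + (-0.6667)·(0.5) + (0.3333)·(-2.5) + (2.3333)·(0.5) + (-4.6667)·(0.5)) / 5 = -7/5 = -1.4
  S[U,W] = ((0.3333)·(1.3333) + (2.3333)·(0.3333) + (-0.6667)·(-1.6667) + (0.3333)·(-2.6667) + (2.3333)·(0.3333) + (-4.6667)·(2.3333)) / 5 = -8.6667/5 = -1.7333
  S[V,V] = ((3.5)·(3.5) + (-2.5)·(-2.5) + (0.5)·(0.5) + (-2.5)·(-2.5) + (0.5)·(0.5) + (0.5)·(0.5)) / 5 = 25.5/5 = 5.1
  S[V,W] = ((3.5)·(1.3333) + (-2.5)·(0.3333) + (0.5)·(-1.6667) + (-2.5)·(-2.6667) + (0.5)·(0.3333) + (0.5)·(2.3333)) / 5 = 11/5 = 2.2
  S[W,W] = ((1.3333)·(1.3333) + (0.3333)·(0.3333) + (-1.6667)·(-1.6667) + (-2.6667)·(-2.6667) + (0.3333)·(0.3333) + (2.3333)·(2.3333)) / 5 = 17.3333/5 = 3.4667

S is symmetric (S[j,i] = S[i,j]). Assembling:

S = [[6.6667, -1.4, -1.7333],
 [-1.4, 5.1, 2.2],
 [-1.7333, 2.2, 3.4667]]


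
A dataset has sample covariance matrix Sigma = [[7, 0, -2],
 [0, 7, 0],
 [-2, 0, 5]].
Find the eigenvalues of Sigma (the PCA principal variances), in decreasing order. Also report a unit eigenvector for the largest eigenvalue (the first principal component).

Step 1 — characteristic polynomial p(λ) = det(λI - Sigma) = λ³ - tr·λ² + c_1·λ - det, where tr = trace, c_1 = sum of the principal 2×2 minors, det = det(Sigma):
  tr = 7 + 7 + 5 = 19,
  c_1 = (7·7 - (0)²) + (7·5 - (-2)²) + (7·5 - (0)²) = 49 + 31 + 35 = 115,
  det = 7·(7·5 - (0)²) - (0)·((0)·5 - (0)·(-2)) + (-2)·((0)·(0) - 7·(-2)) = 7·(35) - (0)·(0) + (-2)·(14) = 217.
  So p(λ) = λ³ - 19λ² + 115λ - 217.
Step 2 — look for an integer root (rational root theorem: any rational root is an integer divisor of 217). Testing λ = 7:
  p(7) = 343 - 931 + 805 - 217 = 0  ✓
  Dividing out (λ - 7): p(λ) = (λ - 7)(λ² - 12λ + 31).
Step 3 — remaining eigenvalues from the quadratic λ² - 12λ + 31 = 0:
  Δ = 12² - 4·31 = 144 - 124 = 20,  λ = (12 ± √20)/2 = (12 ± 4.4721)/2 ≈ 8.2361 or 3.7639.
  Sorted: λ_1 = 8.2361,  λ_2 = 7,  λ_3 = 3.7639  (check: sum = 19 = tr ✓).

Step 4 — unit eigenvector for λ_1 ≈ 8.2361: v spans the null space of (Sigma - λ_1 I), whose rows are
  r_1 = (-1.2361, 0, -2),  r_2 = (0, -1.2361, 0),  r_3 = (-2, 0, -3.2361).
  v is orthogonal to every row, so take v ∝ r_1 × r_2 = ((0)·(0) - (-2)·(-1.2361), (-2)·(0) - (-1.2361)·(0), (-1.2361)·(-1.2361) - (0)·(0)) ≈ (-2.4721, 0, 1.5279).
  Rescale (multiply by -1 so the first nonzero entry is positive): u = (2.4721, 0, -1.5279).
  ||u|| = √((2.4721)² + (0)² + (-1.5279)²) = √(8.4458) ≈ 2.9062,  v_1 = u/||u|| ≈ (0.8507, 0, -0.5257) (||v_1|| = 1).

λ_1 = 8.2361,  λ_2 = 7,  λ_3 = 3.7639;  v_1 ≈ (0.8507, 0, -0.5257)


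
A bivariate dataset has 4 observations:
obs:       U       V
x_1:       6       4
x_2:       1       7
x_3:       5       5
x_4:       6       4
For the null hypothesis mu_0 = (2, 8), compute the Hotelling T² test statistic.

Step 1 — sample mean vector:
  mean(U) = (6 + 1 + 5 + 6) / 4 = 18/4 = 4.5
  mean(V) = (4 + 7 + 5 + 4) / 4 = 20/4 = 5
  x̄ = (4.5, 5),  deviation x̄ - mu_0 = (4.5, 5) - (2, 8) = (2.5, -3).

Step 2 — sample covariance matrix, S[i,j] = (1/(n-1)) · Σ_k (x_{k,i} - mean_i) · (x_{k,j} - mean_j), divisor n-1 = 3:
  S[U,U] = ((1.5)·(1.5) + (-3.5)·(-3.5) + (0.5)·(0.5) + (1.5)·(1.5)) / 3 = 17/3 = 5.6667
  S[U,V] = ((1.5)·(-1) + (-3.5)·(2) + (0.5)·(0) + (1.5)·(-1)) / 3 = -10/3 = -3.3333
  S[V,V] = ((-1)·(-1) + (2)·(2) + (0)·(0) + (-1)·(-1)) / 3 = 6/3 = 2
  S = [[5.6667, -3.3333],
 [-3.3333, 2]].

Step 3 — invert S. det(S) = 5.6667·2 - (-3.3333)² = 0.2222.
  S^{-1} = (1/det) · [[d, -b], [-b, a]] = [[9, 15],
 [15, 25.5]].

Step 4 — quadratic form (x̄ - mu_0)^T · S^{-1} · (x̄ - mu_0):
  S^{-1} · (x̄ - mu_0) = (-22.5, -39),
  (x̄ - mu_0)^T · [...] = (2.5)·(-22.5) + (-3)·(-39) = 60.75.

Step 5 — scale by n: T² = 4 · 60.75 = 243.

T² ≈ 243
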